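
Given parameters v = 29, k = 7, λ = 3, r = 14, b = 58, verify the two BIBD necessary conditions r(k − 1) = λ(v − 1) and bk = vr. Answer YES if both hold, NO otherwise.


Condition (i): r(k − 1) = 14·6 = 84; λ(v − 1) = 3·28 = 84. Match? YES.
Condition (ii): bk = 58·7 = 406; vr = 29·14 = 406. Match? YES.
Both conditions hold? YES.

YES


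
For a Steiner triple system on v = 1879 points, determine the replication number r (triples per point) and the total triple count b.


An STS(v) is a 2-(v, 3, 1) BIBD: block size k = 3, λ = 1.
Replication: r(k − 1) = λ(v − 1) ⇒ r·2 = 1879 − 1 = 1878 ⇒ r = 939.
Block count: b = v(v − 1)/6 = 1879·1878/6 = 3528762/6 = 588127.

r = 939, b = 588127.


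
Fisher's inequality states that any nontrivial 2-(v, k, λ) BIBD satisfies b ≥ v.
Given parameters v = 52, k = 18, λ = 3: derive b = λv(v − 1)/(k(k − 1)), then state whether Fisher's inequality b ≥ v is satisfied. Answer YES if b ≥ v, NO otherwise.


r = λ(v − 1)/(k − 1) = 3·51/17 = 9.
b = vr/k = 52·9/18 = 26.
Fisher's inequality: b ≥ v ⇔ 26 ≥ 52? NO.

NO


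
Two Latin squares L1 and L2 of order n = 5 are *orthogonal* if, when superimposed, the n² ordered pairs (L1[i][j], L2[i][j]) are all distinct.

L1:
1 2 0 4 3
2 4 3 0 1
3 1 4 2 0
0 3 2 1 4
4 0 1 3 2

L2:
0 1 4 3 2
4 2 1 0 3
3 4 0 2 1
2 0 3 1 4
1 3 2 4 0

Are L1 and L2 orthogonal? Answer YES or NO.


Form the n² = 25 superimposed pairs (L1[i][j], L2[i][j]), row by row (rows and columns indexed from 0):
row 0: (1,0) (2,1) (0,4) (4,3) (3,2)
row 1: (2,4) (4,2) (3,1) (0,0) (1,3)
row 2: (3,3) (1,4) (4,0) (2,2) (0,1)
row 3: (0,2) (3,0) (2,3) (1,1) (4,4)
row 4: (4,1) (0,3) (1,2) (3,4) (2,0)
Orthogonality requires all 25 pairs distinct.
Check by first coordinate: for each symbol s of L1, list the L2 entries in the n cells where L1 = s; they must all differ.
  L1 = 0: L2 entries (in reading order) 4, 0, 1, 2, 3 — all 5 distinct ✓
  L1 = 1: L2 entries (in reading order) 0, 3, 4, 1, 2 — all 5 distinct ✓
  L1 = 2: L2 entries (in reading order) 1, 4, 2, 3, 0 — all 5 distinct ✓
  L1 = 3: L2 entries (in reading order) 2, 1, 3, 0, 4 — all 5 distinct ✓
  L1 = 4: L2 entries (in reading order) 3, 2, 0, 4, 1 — all 5 distinct ✓
Every symbol of L1 meets every symbol of L2 exactly once, so all 25 pairs are distinct (25 of 25).
Conclusion: YES.

YES


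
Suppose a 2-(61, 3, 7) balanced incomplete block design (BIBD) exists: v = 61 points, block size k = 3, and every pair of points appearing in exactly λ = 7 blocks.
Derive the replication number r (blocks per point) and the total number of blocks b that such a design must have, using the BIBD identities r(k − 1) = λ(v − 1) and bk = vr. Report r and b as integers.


Any 2-(v, k, λ) BIBD satisfies two necessary conditions:
  (i)  Each point sits in r blocks, and counting incidences through any fixed point gives r(k − 1) = λ(v − 1), so r = λ(v − 1)/(k − 1).
  (ii) Total incidences bk = vr, so b = vr/k.
Step 1: r = λ(v − 1)/(k − 1) = 7·(61 − 1)/(3 − 1) = 7·60/2 = 420/2 = 210.
Step 2: b = vr/k = 61·210/3 = 12810/3 = 4270.
Check integrality: r = 210 ∈ Z ✓, b = 4270 ∈ Z ✓.
(These identities are necessary conditions: they determine r and b for any design with these parameters, but do not by themselves prove that one exists.)

r = 210, b = 4270.


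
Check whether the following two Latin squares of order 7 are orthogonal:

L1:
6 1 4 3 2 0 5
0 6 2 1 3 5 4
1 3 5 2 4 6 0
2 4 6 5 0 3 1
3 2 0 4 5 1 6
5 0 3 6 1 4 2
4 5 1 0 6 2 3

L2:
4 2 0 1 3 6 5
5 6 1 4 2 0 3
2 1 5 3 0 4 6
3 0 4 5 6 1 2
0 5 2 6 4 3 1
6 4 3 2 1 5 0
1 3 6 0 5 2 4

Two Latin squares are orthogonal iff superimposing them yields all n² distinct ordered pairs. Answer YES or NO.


Form the n² = 49 superimposed pairs (L1[i][j], L2[i][j]), row by row (rows and columns indexed from 0):
row 0: (6,4) (1,2) (4,0) (3,1) (2,3) (0,6) (5,5)
row 1: (0,5) (6,6) (2,1) (1,4) (3,2) (5,0) (4,3)
row 2: (1,2) (3,1) (5,5) (2,3) (4,0) (6,4) (0,6)
row 3: (2,3) (4,0) (6,4) (5,5) (0,6) (3,1) (1,2)
row 4: (3,0) (2,5) (0,2) (4,6) (5,4) (1,3) (6,1)
row 5: (5,6) (0,4) (3,3) (6,2) (1,1) (4,5) (2,0)
row 6: (4,1) (5,3) (1,6) (0,0) (6,5) (2,2) (3,4)
Orthogonality requires all 49 pairs distinct.
But the pair (1,2) repeats: cell (0,1) has L1 = 1, L2 = 2, and cell (2,0) has L1 = 1, L2 = 2.
A repeated pair means some other pair never occurs (only 35 distinct pairs out of 49), so the squares are not orthogonal.
Conclusion: NO.

NO


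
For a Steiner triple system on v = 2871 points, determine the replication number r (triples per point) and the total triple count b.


An STS(v) is a 2-(v, 3, 1) BIBD: block size k = 3, λ = 1.
Replication: r(k − 1) = λ(v − 1) ⇒ r·2 = 2871 − 1 = 2870 ⇒ r = 1435.
Block count: bk = vr ⇒ b·3 = 2871·1435 = 4119885 ⇒ b = 1373295.

r = 1435, b = 1373295.


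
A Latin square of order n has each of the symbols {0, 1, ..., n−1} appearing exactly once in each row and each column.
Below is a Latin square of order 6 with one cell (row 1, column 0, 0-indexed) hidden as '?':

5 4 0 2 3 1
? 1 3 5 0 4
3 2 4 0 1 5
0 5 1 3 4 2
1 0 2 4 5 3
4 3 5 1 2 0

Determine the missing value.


Row 1 contains symbols [0, 1, 3, 4, 5] — missing [2].
Column 0 contains symbols [0, 1, 3, 4, 5] — missing [2].
The missing symbol must appear in both missing sets; intersection = [2].
Therefore the hidden value is 2.

Missing value = 2.


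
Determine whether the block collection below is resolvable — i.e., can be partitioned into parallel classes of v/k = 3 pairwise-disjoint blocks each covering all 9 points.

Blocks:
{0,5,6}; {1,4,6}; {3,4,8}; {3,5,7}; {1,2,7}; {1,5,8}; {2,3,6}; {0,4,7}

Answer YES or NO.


v = 9, block size k = 3, number of blocks = 8.
For resolvability, blocks must partition into parallel classes of size v/k = 3.
Total blocks must therefore be a multiple of 3: 8 = 3·2 + 2 ⇒ not divisible ✗.
Resolvable? NO.

NO


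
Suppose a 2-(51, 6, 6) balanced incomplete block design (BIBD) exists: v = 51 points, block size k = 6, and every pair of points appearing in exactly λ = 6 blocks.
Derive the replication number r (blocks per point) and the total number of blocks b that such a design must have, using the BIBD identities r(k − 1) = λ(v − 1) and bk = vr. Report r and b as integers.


Any 2-(v, k, λ) BIBD satisfies two necessary conditions:
  (i)  Each point sits in r blocks, and counting incidences through any fixed point gives r(k − 1) = λ(v − 1), so r = λ(v − 1)/(k − 1).
  (ii) Total incidences bk = vr, so b = vr/k.
Step 1: r = λ(v − 1)/(k − 1) = 6·(51 − 1)/(6 − 1) = 6·50/5 = 300/5 = 60.
Step 2: b = vr/k = 51·60/6 = 3060/6 = 510.
Check integrality: r = 60 ∈ Z ✓, b = 510 ∈ Z ✓.
(These identities are necessary conditions: they determine r and b for any design with these parameters, but do not by themselves prove that one exists.)

r = 60, b = 510.


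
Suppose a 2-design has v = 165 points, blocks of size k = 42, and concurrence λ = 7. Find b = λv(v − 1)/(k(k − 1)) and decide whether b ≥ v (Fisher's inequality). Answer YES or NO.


r = λ(v − 1)/(k − 1) = 7·164/41 = 28.
b = vr/k = 165·28/42 = 110.
Fisher's inequality: b ≥ v ⇔ 110 ≥ 165? NO.

NO


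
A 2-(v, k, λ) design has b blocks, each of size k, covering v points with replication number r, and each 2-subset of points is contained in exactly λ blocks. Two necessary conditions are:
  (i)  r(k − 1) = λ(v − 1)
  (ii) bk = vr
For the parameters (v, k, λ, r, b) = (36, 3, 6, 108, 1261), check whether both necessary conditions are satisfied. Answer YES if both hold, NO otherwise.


Condition (i): r(k − 1) = 108·2 = 216; λ(v − 1) = 6·35 = 210. Match? NO.
Condition (ii): bk = 1261·3 = 3783; vr = 36·108 = 3888. Match? NO.
Both conditions hold? NO.

NO


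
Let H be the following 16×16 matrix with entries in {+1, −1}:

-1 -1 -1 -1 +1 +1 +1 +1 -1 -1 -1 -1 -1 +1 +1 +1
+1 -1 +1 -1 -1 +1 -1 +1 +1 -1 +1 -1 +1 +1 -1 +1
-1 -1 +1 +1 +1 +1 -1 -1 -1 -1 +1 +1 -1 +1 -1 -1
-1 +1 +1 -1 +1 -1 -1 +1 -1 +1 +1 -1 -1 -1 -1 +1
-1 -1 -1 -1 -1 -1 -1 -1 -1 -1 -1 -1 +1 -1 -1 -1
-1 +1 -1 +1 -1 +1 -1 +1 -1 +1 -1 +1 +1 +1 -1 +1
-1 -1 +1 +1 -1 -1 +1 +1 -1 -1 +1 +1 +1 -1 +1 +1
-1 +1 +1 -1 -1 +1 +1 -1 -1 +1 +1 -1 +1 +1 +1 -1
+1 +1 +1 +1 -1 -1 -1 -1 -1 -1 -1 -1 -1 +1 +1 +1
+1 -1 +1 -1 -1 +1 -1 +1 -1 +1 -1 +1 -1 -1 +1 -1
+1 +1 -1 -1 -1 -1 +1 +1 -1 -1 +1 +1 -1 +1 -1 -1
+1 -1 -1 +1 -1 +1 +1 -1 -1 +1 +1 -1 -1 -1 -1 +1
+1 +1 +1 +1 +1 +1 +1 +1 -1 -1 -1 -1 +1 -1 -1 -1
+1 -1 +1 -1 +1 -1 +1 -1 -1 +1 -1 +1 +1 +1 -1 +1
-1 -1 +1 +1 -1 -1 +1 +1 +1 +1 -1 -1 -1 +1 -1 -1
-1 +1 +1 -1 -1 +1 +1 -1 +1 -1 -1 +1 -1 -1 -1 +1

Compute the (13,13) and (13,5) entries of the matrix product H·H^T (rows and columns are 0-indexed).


Row 5 of H: [-1, 1, -1, 1, -1, 1, -1, 1, -1, 1, -1, 1, 1, 1, -1, 1].
Row 13 of H: [1, -1, 1, -1, 1, -1, 1, -1, -1, 1, -1, 1, 1, 1, -1, 1].
(H·H^T)[13][13] = Σ_j H[13][j]·H[13][j] = (1)² + (-1)² + (1)² + (-1)² + (1)² + (-1)² + (1)² + (-1)² + (-1)² + (1)² + (-1)² + (1)² + (1)² + (1)² + (-1)² + (1)² = 1 + 1 + 1 + 1 + 1 + 1 + 1 + 1 + 1 + 1 + 1 + 1 + 1 + 1 + 1 + 1 = 16.
(H·H^T)[13][5] = Σ_j H[13][j]·H[5][j] = (1)·(-1) + (-1)·(1) + (1)·(-1) + (-1)·(1) + (1)·(-1) + (-1)·(1) + (1)·(-1) + (-1)·(1) + (-1)·(-1) + (1)·(1) + (-1)·(-1) + (1)·(1) + (1)·(1) + (1)·(1) + (-1)·(-1) + (1)·(1) = -1 + -1 + -1 + -1 + -1 + -1 + -1 + -1 + 1 + 1 + 1 + 1 + 1 + 1 + 1 + 1 = 0.
So rows 13 and 5 are orthogonal; the diagonal entry equals n = 16.

(13,13) entry = 16; (13,5) entry = 0.


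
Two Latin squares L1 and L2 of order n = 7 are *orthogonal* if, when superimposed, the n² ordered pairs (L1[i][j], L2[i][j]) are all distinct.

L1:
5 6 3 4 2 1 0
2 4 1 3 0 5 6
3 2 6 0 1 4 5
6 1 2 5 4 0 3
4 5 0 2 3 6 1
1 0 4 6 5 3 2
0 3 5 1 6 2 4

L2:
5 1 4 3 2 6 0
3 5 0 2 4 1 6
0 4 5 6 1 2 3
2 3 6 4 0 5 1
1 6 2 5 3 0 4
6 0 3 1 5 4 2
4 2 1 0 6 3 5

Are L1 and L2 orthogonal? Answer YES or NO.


Form the n² = 49 superimposed pairs (L1[i][j], L2[i][j]), row by row (rows and columns indexed from 0):
row 0: (5,5) (6,1) (3,4) (4,3) (2,2) (1,6) (0,0)
row 1: (2,3) (4,5) (1,0) (3,2) (0,4) (5,1) (6,6)
row 2: (3,0) (2,4) (6,5) (0,6) (1,1) (4,2) (5,3)
row 3: (6,2) (1,3) (2,6) (5,4) (4,0) (0,5) (3,1)
row 4: (4,1) (5,6) (0,2) (2,5) (3,3) (6,0) (1,4)
row 5: (1,6) (0,0) (4,3) (6,1) (5,5) (3,4) (2,2)
row 6: (0,4) (3,2) (5,1) (1,0) (6,6) (2,3) (4,5)
Orthogonality requires all 49 pairs distinct.
But the pair (1,6) repeats: cell (0,5) has L1 = 1, L2 = 6, and cell (5,0) has L1 = 1, L2 = 6.
A repeated pair means some other pair never occurs (only 35 distinct pairs out of 49), so the squares are not orthogonal.
Conclusion: NO.

NO


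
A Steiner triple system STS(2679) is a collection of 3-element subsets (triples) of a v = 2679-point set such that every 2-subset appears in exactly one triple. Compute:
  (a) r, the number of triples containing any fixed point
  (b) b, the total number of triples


An STS(v) is a 2-(v, 3, 1) BIBD: block size k = 3, λ = 1.
Replication: r(k − 1) = λ(v − 1) ⇒ r·2 = 2679 − 1 = 2678 ⇒ r = 1339.
Block count: b = v(v − 1)/6 = 2679·2678/6 = 7174362/6 = 1195727.

r = 1339, b = 1195727.


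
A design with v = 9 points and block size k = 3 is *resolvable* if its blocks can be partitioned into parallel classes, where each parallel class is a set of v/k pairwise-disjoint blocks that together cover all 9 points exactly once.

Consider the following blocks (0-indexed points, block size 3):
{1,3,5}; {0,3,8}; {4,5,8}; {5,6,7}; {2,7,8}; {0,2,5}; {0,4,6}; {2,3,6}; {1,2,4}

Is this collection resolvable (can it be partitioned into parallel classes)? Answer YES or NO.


v = 9, block size k = 3, number of blocks = 9.
For resolvability, blocks must partition into parallel classes of size v/k = 3.
Total blocks must therefore be a multiple of 3: 9 = 3·3 + 0 ⇒ divisible ✓.
Consider block {4,5,8}. The only other block(s) in the collection disjoint from it are {2,3,6} — just 1 block(s). Any parallel class containing {4,5,8} would need 2 other blocks each disjoint from it, so no parallel class of size 3 can contain {4,5,8}.
Since every block must belong to some parallel class in a resolution, the collection cannot be partitioned into parallel classes.
Resolvable? NO.

NO


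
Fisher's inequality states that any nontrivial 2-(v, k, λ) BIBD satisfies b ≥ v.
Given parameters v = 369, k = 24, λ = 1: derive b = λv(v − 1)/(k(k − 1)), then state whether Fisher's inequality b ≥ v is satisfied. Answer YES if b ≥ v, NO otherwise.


r = λ(v − 1)/(k − 1) = 1·368/23 = 16.
b = vr/k = 369·16/24 = 246.
Fisher's inequality: b ≥ v ⇔ 246 ≥ 369? NO.

NO


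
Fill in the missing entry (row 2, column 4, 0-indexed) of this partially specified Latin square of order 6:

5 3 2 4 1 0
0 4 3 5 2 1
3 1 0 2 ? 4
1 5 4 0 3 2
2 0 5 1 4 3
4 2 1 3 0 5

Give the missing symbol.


Row 2 contains symbols [0, 1, 2, 3, 4] — missing [5].
Column 4 contains symbols [0, 1, 2, 3, 4] — missing [5].
The missing symbol must appear in both missing sets; intersection = [5].
Therefore the hidden value is 5.

Missing value = 5.


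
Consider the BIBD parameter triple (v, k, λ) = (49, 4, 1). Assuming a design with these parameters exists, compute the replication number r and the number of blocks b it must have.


Any 2-(v, k, λ) BIBD satisfies two necessary conditions:
  (i)  Each point sits in r blocks, and counting incidences through any fixed point gives r(k − 1) = λ(v − 1), so r = λ(v − 1)/(k − 1).
  (ii) Total incidences bk = vr, so b = vr/k.
Step 1: r = λ(v − 1)/(k − 1) = 1·(49 − 1)/(4 − 1) = 1·48/3 = 48/3 = 16.
Step 2: b = vr/k = 49·16/4 = 784/4 = 196.
Check integrality: r = 16 ∈ Z ✓, b = 196 ∈ Z ✓.
(These identities are necessary conditions: they determine r and b for any design with these parameters, but do not by themselves prove that one exists.)

r = 16, b = 196.


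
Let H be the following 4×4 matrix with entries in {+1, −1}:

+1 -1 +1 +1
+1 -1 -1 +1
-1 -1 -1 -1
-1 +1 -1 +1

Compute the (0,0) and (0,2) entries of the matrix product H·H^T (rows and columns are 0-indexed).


Row 0 of H: [1, -1, 1, 1].
Row 2 of H: [-1, -1, -1, -1].
(H·H^T)[0][0] = Σ_j H[0][j]·H[0][j] = (1)² + (-1)² + (1)² + (1)² = 1 + 1 + 1 + 1 = 4.
(H·H^T)[0][2] = Σ_j H[0][j]·H[2][j] = (1)·(-1) + (-1)·(-1) + (1)·(-1) + (1)·(-1) = -1 + 1 + -1 + -1 = -2.
Rows 0 and 2 are not orthogonal (dot product = -2 ≠ 0), so H is not a Hadamard matrix.

(0,0) entry = 4; (0,2) entry = -2.


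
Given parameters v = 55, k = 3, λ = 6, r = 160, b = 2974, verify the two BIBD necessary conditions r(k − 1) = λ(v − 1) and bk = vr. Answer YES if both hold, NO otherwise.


Condition (i): r(k − 1) = 160·2 = 320; λ(v − 1) = 6·54 = 324. Match? NO.
Condition (ii): bk = 2974·3 = 8922; vr = 55·160 = 8800. Match? NO.
Both conditions hold? NO.

NO


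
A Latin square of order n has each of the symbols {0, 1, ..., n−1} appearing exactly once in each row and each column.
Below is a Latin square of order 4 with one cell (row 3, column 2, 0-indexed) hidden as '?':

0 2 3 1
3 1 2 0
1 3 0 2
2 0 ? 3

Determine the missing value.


Row 3 contains symbols [0, 2, 3] — missing [1].
Column 2 contains symbols [0, 2, 3] — missing [1].
The missing symbol must appear in both missing sets; intersection = [1].
Therefore the hidden value is 1.

Missing value = 1.


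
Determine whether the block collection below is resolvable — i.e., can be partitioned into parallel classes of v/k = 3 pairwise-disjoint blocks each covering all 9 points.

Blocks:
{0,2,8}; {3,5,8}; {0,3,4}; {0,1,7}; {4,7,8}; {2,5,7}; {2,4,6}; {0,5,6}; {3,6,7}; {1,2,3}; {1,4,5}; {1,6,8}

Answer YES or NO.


v = 9, block size k = 3, number of blocks = 12.
For resolvability, blocks must partition into parallel classes of size v/k = 3.
Total blocks must therefore be a multiple of 3: 12 = 3·4 + 0 ⇒ divisible ✓.
Greedy packing gives 4 candidate class(es). Each should be a full parallel class (size 3, covers all 9 points).
  Class 1 (3 blocks): {0,2,8}; {3,6,7}; {1,4,5}. Points covered: [0, 1, 2, 3, 4, 5, 6, 7, 8].
  Class 2 (3 blocks): {3,5,8}; {0,1,7}; {2,4,6}. Points covered: [0, 1, 2, 3, 4, 5, 6, 7, 8].
  Class 3 (3 blocks): {0,3,4}; {2,5,7}; {1,6,8}. Points covered: [0, 1, 2, 3, 4, 5, 6, 7, 8].
  Class 4 (3 blocks): {4,7,8}; {0,5,6}; {1,2,3}. Points covered: [0, 1, 2, 3, 4, 5, 6, 7, 8].
All classes full (size 3)? YES. All classes cover every point? YES.
Resolvable? YES.

YES


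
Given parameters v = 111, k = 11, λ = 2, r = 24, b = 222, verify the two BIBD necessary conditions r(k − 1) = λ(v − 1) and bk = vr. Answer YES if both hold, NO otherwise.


Condition (i): r(k − 1) = 24·10 = 240; λ(v − 1) = 2·110 = 220. Match? NO.
Condition (ii): bk = 222·11 = 2442; vr = 111·24 = 2664. Match? NO.
Both conditions hold? NO.

NO


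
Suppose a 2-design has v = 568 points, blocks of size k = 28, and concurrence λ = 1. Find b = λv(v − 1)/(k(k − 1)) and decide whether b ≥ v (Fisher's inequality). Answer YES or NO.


b = λv(v − 1)/(k(k − 1)) = 1·568·567/(28·27) = 322056/756 = 426.
Compare with v = 568: b < v, so Fisher's inequality fails.

NO


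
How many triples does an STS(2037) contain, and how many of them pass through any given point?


An STS(v) is a 2-(v, 3, 1) BIBD: block size k = 3, λ = 1.
Replication: r(k − 1) = λ(v − 1) ⇒ r·2 = 2037 − 1 = 2036 ⇒ r = 1018.
Block count: bk = vr ⇒ b·3 = 2037·1018 = 2073666 ⇒ b = 691222.

r = 1018, b = 691222.


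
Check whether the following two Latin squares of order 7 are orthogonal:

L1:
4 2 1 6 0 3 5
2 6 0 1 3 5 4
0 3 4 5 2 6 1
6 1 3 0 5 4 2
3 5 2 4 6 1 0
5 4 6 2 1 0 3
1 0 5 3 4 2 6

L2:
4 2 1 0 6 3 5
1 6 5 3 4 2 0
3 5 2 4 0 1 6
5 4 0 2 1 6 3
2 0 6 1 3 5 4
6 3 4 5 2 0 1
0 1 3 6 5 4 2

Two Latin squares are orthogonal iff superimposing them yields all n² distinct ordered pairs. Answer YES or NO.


Form the n² = 49 superimposed pairs (L1[i][j], L2[i][j]), row by row (rows and columns indexed from 0):
row 0: (4,4) (2,2) (1,1) (6,0) (0,6) (3,3) (5,5)
row 1: (2,1) (6,6) (0,5) (1,3) (3,4) (5,2) (4,0)
row 2: (0,3) (3,5) (4,2) (5,4) (2,0) (6,1) (1,6)
row 3: (6,5) (1,4) (3,0) (0,2) (5,1) (4,6) (2,3)
row 4: (3,2) (5,0) (2,6) (4,1) (6,3) (1,5) (0,4)
row 5: (5,6) (4,3) (6,4) (2,5) (1,2) (0,0) (3,1)
row 6: (1,0) (0,1) (5,3) (3,6) (4,5) (2,4) (6,2)
Orthogonality requires all 49 pairs distinct.
Check by first coordinate: for each symbol s of L1, list the L2 entries in the n cells where L1 = s; they must all differ.
  L1 = 0: L2 entries (in reading order) 6, 5, 3, 2, 4, 0, 1 — all 7 distinct ✓
  L1 = 1: L2 entries (in reading order) 1, 3, 6, 4, 5, 2, 0 — all 7 distinct ✓
  L1 = 2: L2 entries (in reading order) 2, 1, 0, 3, 6, 5, 4 — all 7 distinct ✓
  L1 = 3: L2 entries (in reading order) 3, 4, 5, 0, 2, 1, 6 — all 7 distinct ✓
  L1 = 4: L2 entries (in reading order) 4, 0, 2, 6, 1, 3, 5 — all 7 distinct ✓
  L1 = 5: L2 entries (in reading order) 5, 2, 4, 1, 0, 6, 3 — all 7 distinct ✓
  L1 = 6: L2 entries (in reading order) 0, 6, 1, 5, 3, 4, 2 — all 7 distinct ✓
Every symbol of L1 meets every symbol of L2 exactly once, so all 49 pairs are distinct (49 of 49).
Conclusion: YES.

YES


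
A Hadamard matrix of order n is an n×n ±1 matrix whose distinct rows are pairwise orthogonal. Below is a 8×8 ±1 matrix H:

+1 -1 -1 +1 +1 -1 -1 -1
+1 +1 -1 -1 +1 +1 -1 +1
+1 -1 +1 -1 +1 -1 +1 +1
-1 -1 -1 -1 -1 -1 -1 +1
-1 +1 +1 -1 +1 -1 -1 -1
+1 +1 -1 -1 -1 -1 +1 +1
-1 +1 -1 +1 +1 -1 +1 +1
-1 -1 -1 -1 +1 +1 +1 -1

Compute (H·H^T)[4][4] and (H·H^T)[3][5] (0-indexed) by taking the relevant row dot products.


Row 3 of H: [-1, -1, -1, -1, -1, -1, -1, 1].
Row 4 of H: [-1, 1, 1, -1, 1, -1, -1, -1].
Row 5 of H: [1, 1, -1, -1, -1, -1, 1, 1].
(H·H^T)[4][4] = Σ_j H[4][j]·H[4][j] = (-1)² + (1)² + (1)² + (-1)² + (1)² + (-1)² + (-1)² + (-1)² = 1 + 1 + 1 + 1 + 1 + 1 + 1 + 1 = 8.
(H·H^T)[3][5] = Σ_j H[3][j]·H[5][j] = (-1)·(1) + (-1)·(1) + (-1)·(-1) + (-1)·(-1) + (-1)·(-1) + (-1)·(-1) + (-1)·(1) + (1)·(1) = -1 + -1 + 1 + 1 + 1 + 1 + -1 + 1 = 2.
Rows 3 and 5 are not orthogonal (dot product = 2 ≠ 0), so H is not a Hadamard matrix.

(4,4) entry = 8; (3,5) entry = 2.


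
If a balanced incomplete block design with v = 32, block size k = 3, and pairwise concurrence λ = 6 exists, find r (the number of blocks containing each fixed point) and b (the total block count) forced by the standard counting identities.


Any 2-(v, k, λ) BIBD satisfies two necessary conditions:
  (i)  Each point sits in r blocks, and counting incidences through any fixed point gives r(k − 1) = λ(v − 1), so r = λ(v − 1)/(k − 1).
  (ii) Total incidences bk = vr, so b = vr/k.
Step 1: r = λ(v − 1)/(k − 1) = 6·(32 − 1)/(3 − 1) = 6·31/2 = 186/2 = 93.
Step 2: b = vr/k = 32·93/3 = 2976/3 = 992.
Check integrality: r = 93 ∈ Z ✓, b = 992 ∈ Z ✓.
(These identities are necessary conditions: they determine r and b for any design with these parameters, but do not by themselves prove that one exists.)

r = 93, b = 992.


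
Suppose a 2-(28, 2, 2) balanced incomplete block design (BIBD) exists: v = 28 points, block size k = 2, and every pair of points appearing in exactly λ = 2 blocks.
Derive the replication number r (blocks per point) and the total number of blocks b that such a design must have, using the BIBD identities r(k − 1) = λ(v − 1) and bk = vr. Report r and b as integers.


Any 2-(v, k, λ) BIBD satisfies two necessary conditions:
  (i)  Each point sits in r blocks, and counting incidences through any fixed point gives r(k − 1) = λ(v − 1), so r = λ(v − 1)/(k − 1).
  (ii) Total incidences bk = vr, so b = vr/k.
Step 1: r = λ(v − 1)/(k − 1) = 2·(28 − 1)/(2 − 1) = 2·27/1 = 54/1 = 54.
Step 2: b = vr/k = 28·54/2 = 1512/2 = 756.
Check integrality: r = 54 ∈ Z ✓, b = 756 ∈ Z ✓.
(These identities are necessary conditions: they determine r and b for any design with these parameters, but do not by themselves prove that one exists.)

r = 54, b = 756.


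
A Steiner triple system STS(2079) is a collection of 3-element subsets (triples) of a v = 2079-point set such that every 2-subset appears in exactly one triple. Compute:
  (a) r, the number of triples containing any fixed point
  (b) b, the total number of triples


An STS(v) is a 2-(v, 3, 1) BIBD: block size k = 3, λ = 1.
Replication: r(k − 1) = λ(v − 1) ⇒ r·2 = 2079 − 1 = 2078 ⇒ r = 1039.
Block count: b = v(v − 1)/6 = 2079·2078/6 = 4320162/6 = 720027.

r = 1039, b = 720027.


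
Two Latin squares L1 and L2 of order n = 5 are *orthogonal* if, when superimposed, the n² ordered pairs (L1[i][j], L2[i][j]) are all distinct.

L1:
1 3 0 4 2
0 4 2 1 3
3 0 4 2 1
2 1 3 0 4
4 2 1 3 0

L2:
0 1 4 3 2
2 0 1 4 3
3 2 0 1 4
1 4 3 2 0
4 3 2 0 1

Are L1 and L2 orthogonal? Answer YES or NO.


Form the n² = 25 superimposed pairs (L1[i][j], L2[i][j]), row by row (rows and columns indexed from 0):
row 0: (1,0) (3,1) (0,4) (4,3) (2,2)
row 1: (0,2) (4,0) (2,1) (1,4) (3,3)
row 2: (3,3) (0,2) (4,0) (2,1) (1,4)
row 3: (2,1) (1,4) (3,3) (0,2) (4,0)
row 4: (4,4) (2,3) (1,2) (3,0) (0,1)
Orthogonality requires all 25 pairs distinct.
But the pair (3,3) repeats: cell (1,4) has L1 = 3, L2 = 3, and cell (2,0) has L1 = 3, L2 = 3.
A repeated pair means some other pair never occurs (only 15 distinct pairs out of 25), so the squares are not orthogonal.
Conclusion: NO.

NO


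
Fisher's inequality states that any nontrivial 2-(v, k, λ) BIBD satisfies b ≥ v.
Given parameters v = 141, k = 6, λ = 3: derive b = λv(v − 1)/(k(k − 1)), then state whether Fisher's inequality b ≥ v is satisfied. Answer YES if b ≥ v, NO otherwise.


b = λv(v − 1)/(k(k − 1)) = 3·141·140/(6·5) = 59220/30 = 1974.
Compare with v = 141: b ≥ v, so Fisher's inequality holds.

YES


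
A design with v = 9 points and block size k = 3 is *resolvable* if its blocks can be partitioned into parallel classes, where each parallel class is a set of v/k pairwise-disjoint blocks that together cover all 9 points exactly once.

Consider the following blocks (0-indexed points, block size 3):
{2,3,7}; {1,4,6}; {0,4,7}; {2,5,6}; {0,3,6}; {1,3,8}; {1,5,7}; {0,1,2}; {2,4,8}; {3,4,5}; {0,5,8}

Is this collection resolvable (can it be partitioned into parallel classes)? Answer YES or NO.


v = 9, block size k = 3, number of blocks = 11.
For resolvability, blocks must partition into parallel classes of size v/k = 3.
Total blocks must therefore be a multiple of 3: 11 = 3·3 + 2 ⇒ not divisible ✗.
Resolvable? NO.

NO


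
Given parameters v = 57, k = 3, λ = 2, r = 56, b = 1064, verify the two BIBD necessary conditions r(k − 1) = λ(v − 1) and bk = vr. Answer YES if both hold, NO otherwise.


Condition (i): r(k − 1) = 56·2 = 112; λ(v − 1) = 2·56 = 112. Match? YES.
Condition (ii): bk = 1064·3 = 3192; vr = 57·56 = 3192. Match? YES.
Both conditions hold? YES.

YES


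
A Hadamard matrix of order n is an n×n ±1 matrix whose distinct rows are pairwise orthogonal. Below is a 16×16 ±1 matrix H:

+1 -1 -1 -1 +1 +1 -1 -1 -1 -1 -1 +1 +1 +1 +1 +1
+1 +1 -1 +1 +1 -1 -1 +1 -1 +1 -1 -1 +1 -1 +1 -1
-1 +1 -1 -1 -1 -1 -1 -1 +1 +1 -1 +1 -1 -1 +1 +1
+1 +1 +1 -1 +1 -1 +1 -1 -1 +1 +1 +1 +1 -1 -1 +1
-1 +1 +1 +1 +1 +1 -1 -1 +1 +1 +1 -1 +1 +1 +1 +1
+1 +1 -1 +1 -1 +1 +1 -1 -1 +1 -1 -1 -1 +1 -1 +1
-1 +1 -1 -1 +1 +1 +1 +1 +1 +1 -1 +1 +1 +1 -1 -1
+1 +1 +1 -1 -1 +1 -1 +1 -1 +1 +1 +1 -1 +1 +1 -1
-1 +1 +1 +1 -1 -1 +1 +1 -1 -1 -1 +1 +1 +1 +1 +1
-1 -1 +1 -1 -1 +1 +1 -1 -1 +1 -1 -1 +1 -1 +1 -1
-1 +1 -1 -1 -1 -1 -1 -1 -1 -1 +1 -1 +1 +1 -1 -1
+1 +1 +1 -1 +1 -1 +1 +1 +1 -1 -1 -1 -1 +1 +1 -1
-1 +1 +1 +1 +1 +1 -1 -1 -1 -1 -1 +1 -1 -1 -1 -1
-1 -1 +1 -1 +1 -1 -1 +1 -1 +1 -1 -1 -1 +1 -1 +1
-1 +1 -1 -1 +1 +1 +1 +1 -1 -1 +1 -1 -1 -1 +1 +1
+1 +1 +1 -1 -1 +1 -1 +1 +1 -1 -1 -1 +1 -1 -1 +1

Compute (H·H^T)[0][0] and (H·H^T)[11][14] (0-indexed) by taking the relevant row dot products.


Row 0 of H: [1, -1, -1, -1, 1, 1, -1, -1, -1, -1, -1, 1, 1, 1, 1, 1].
Row 11 of H: [1, 1, 1, -1, 1, -1, 1, 1, 1, -1, -1, -1, -1, 1, 1, -1].
Row 14 of H: [-1, 1, -1, -1, 1, 1, 1, 1, -1, -1, 1, -1, -1, -1, 1, 1].
(H·H^T)[0][0] = Σ_j H[0][j]·H[0][j] = (1)² + (-1)² + (-1)² + (-1)² + (1)² + (1)² + (-1)² + (-1)² + (-1)² + (-1)² + (-1)² + (1)² + (1)² + (1)² + (1)² + (1)² = 1 + 1 + 1 + 1 + 1 + 1 + 1 + 1 + 1 + 1 + 1 + 1 + 1 + 1 + 1 + 1 = 16.
(H·H^T)[11][14] = Σ_j H[11][j]·H[14][j] = (1)·(-1) + (1)·(1) + (1)·(-1) + (-1)·(-1) + (1)·(1) + (-1)·(1) + (1)·(1) + (1)·(1) + (1)·(-1) + (-1)·(-1) + (-1)·(1) + (-1)·(-1) + (-1)·(-1) + (1)·(-1) + (1)·(1) + (-1)·(1) = -1 + 1 + -1 + 1 + 1 + -1 + 1 + 1 + -1 + 1 + -1 + 1 + 1 + -1 + 1 + -1 = 2.
Rows 11 and 14 are not orthogonal (dot product = 2 ≠ 0), so H is not a Hadamard matrix.

(0,0) entry = 16; (11,14) entry = 2.


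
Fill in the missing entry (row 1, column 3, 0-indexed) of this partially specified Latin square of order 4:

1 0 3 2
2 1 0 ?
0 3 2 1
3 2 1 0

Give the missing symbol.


Row 1 contains symbols [0, 1, 2] — missing [3].
Column 3 contains symbols [0, 1, 2] — missing [3].
The missing symbol must appear in both missing sets; intersection = [3].
Therefore the hidden value is 3.

Missing value = 3.


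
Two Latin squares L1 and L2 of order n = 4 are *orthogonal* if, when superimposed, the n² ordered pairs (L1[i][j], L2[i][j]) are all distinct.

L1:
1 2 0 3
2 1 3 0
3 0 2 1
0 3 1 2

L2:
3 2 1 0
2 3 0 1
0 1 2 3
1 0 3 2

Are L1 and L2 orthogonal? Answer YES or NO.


Form the n² = 16 superimposed pairs (L1[i][j], L2[i][j]), row by row (rows and columns indexed from 0):
row 0: (1,3) (2,2) (0,1) (3,0)
row 1: (2,2) (1,3) (3,0) (0,1)
row 2: (3,0) (0,1) (2,2) (1,3)
row 3: (0,1) (3,0) (1,3) (2,2)
Orthogonality requires all 16 pairs distinct.
But the pair (2,2) repeats: cell (0,1) has L1 = 2, L2 = 2, and cell (1,0) has L1 = 2, L2 = 2.
A repeated pair means some other pair never occurs (only 4 distinct pairs out of 16), so the squares are not orthogonal.
Conclusion: NO.

NO


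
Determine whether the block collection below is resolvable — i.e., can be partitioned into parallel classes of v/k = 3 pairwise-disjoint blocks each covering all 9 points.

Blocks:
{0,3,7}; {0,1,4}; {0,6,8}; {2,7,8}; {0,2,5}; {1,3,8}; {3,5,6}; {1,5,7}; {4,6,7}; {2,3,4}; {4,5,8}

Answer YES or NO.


v = 9, block size k = 3, number of blocks = 11.
For resolvability, blocks must partition into parallel classes of size v/k = 3.
Total blocks must therefore be a multiple of 3: 11 = 3·3 + 2 ⇒ not divisible ✗.
Resolvable? NO.

NO


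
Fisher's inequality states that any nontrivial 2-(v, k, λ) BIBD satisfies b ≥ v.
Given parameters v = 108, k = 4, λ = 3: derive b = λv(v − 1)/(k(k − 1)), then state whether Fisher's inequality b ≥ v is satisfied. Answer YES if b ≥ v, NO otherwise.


b = λv(v − 1)/(k(k − 1)) = 3·108·107/(4·3) = 34668/12 = 2889.
Compare with v = 108: b ≥ v, so Fisher's inequality holds.

YES


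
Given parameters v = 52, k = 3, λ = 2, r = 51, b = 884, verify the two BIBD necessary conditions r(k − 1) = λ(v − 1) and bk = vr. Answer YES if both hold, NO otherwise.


Condition (i): r(k − 1) = 51·2 = 102; λ(v − 1) = 2·51 = 102. Match? YES.
Condition (ii): bk = 884·3 = 2652; vr = 52·51 = 2652. Match? YES.
Both conditions hold? YES.

YES


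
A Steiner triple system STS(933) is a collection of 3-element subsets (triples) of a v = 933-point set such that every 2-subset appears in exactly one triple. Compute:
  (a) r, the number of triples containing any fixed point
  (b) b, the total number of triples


An STS(v) is a 2-(v, 3, 1) BIBD: block size k = 3, λ = 1.
Replication: r(k − 1) = λ(v − 1) ⇒ r·2 = 933 − 1 = 932 ⇒ r = 466.
Block count: b = v(v − 1)/6 = 933·932/6 = 869556/6 = 144926.
(Check via bk = vr: 144926·3 = 434778 = 933·466 = 434778 ✓.)

r = 466, b = 144926.


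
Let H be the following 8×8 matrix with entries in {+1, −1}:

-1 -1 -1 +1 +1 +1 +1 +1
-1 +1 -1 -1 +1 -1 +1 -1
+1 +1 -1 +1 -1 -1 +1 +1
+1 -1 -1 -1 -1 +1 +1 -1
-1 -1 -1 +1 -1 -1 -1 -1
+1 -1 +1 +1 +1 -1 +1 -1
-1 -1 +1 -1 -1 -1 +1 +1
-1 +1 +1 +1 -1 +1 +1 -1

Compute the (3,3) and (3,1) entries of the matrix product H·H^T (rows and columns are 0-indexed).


Row 1 of H: [-1, 1, -1, -1, 1, -1, 1, -1].
Row 3 of H: [1, -1, -1, -1, -1, 1, 1, -1].
(H·H^T)[3][3] = Σ_j H[3][j]·H[3][j] = (1)² + (-1)² + (-1)² + (-1)² + (-1)² + (1)² + (1)² + (-1)² = 1 + 1 + 1 + 1 + 1 + 1 + 1 + 1 = 8.
(H·H^T)[3][1] = Σ_j H[3][j]·H[1][j] = (1)·(-1) + (-1)·(1) + (-1)·(-1) + (-1)·(-1) + (-1)·(1) + (1)·(-1) + (1)·(1) + (-1)·(-1) = -1 + -1 + 1 + 1 + -1 + -1 + 1 + 1 = 0.
So rows 3 and 1 are orthogonal; the diagonal entry equals n = 8.

(3,3) entry = 8; (3,1) entry = 0.


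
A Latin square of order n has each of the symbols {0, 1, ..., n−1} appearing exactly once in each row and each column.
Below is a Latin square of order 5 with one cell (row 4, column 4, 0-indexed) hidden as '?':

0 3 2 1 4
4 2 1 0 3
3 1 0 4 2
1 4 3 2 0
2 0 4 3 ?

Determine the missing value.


Row 4 contains symbols [0, 2, 3, 4] — missing [1].
Column 4 contains symbols [0, 2, 3, 4] — missing [1].
The missing symbol must appear in both missing sets; intersection = [1].
Therefore the hidden value is 1.

Missing value = 1.


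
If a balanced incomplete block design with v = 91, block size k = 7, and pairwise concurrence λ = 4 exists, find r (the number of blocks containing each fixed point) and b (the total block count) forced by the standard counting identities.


Any 2-(v, k, λ) BIBD satisfies two necessary conditions:
  (i)  Each point sits in r blocks, and counting incidences through any fixed point gives r(k − 1) = λ(v − 1), so r = λ(v − 1)/(k − 1).
  (ii) Total incidences bk = vr, so b = vr/k.
Step 1: r = λ(v − 1)/(k − 1) = 4·(91 − 1)/(7 − 1) = 4·90/6 = 360/6 = 60.
Step 2: b = vr/k = 91·60/7 = 5460/7 = 780.
Check integrality: r = 60 ∈ Z ✓, b = 780 ∈ Z ✓.
(These identities are necessary conditions: they determine r and b for any design with these parameters, but do not by themselves prove that one exists.)

r = 60, b = 780.


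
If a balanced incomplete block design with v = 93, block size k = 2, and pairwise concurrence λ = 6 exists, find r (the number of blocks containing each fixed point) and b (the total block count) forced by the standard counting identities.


Any 2-(v, k, λ) BIBD satisfies two necessary conditions:
  (i)  Each point sits in r blocks, and counting incidences through any fixed point gives r(k − 1) = λ(v − 1), so r = λ(v − 1)/(k − 1).
  (ii) Total incidences bk = vr, so b = vr/k.
Step 1: r = λ(v − 1)/(k − 1) = 6·(93 − 1)/(2 − 1) = 6·92/1 = 552/1 = 552.
Step 2: b = vr/k = 93·552/2 = 51336/2 = 25668.
Check integrality: r = 552 ∈ Z ✓, b = 25668 ∈ Z ✓.
(These identities are necessary conditions: they determine r and b for any design with these parameters, but do not by themselves prove that one exists.)

r = 552, b = 25668.


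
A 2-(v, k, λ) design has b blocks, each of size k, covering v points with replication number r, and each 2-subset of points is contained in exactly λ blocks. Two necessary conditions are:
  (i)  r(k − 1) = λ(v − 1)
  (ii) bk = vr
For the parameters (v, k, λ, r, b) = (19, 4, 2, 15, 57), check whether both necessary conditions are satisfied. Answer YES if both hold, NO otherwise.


Condition (i): r(k − 1) = 15·3 = 45; λ(v − 1) = 2·18 = 36. Match? NO.
Condition (ii): bk = 57·4 = 228; vr = 19·15 = 285. Match? NO.
Both conditions hold? NO.

NO


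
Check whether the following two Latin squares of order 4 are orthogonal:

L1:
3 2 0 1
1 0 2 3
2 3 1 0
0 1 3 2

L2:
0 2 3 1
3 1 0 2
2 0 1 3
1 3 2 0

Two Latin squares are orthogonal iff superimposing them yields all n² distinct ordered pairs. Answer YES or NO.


Form the n² = 16 superimposed pairs (L1[i][j], L2[i][j]), row by row (rows and columns indexed from 0):
row 0: (3,0) (2,2) (0,3) (1,1)
row 1: (1,3) (0,1) (2,0) (3,2)
row 2: (2,2) (3,0) (1,1) (0,3)
row 3: (0,1) (1,3) (3,2) (2,0)
Orthogonality requires all 16 pairs distinct.
But the pair (2,2) repeats: cell (0,1) has L1 = 2, L2 = 2, and cell (2,0) has L1 = 2, L2 = 2.
A repeated pair means some other pair never occurs (only 8 distinct pairs out of 16), so the squares are not orthogonal.
Conclusion: NO.

NO


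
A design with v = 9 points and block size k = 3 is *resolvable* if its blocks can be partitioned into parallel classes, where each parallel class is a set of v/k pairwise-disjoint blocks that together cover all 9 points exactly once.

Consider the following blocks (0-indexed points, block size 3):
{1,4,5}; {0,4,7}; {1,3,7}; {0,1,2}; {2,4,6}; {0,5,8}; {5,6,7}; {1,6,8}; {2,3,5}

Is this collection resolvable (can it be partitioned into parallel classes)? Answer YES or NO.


v = 9, block size k = 3, number of blocks = 9.
For resolvability, blocks must partition into parallel classes of size v/k = 3.
Total blocks must therefore be a multiple of 3: 9 = 3·3 + 0 ⇒ divisible ✓.
Consider block {1,4,5}. It intersects every other block in the collection, so no parallel class of size 3 can contain it.
Since every block must belong to some parallel class in a resolution, the collection cannot be partitioned into parallel classes.
Resolvable? NO.

NO


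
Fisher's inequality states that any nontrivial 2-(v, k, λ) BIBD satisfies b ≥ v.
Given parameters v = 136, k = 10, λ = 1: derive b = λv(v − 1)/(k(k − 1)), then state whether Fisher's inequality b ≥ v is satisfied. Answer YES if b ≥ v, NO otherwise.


r = λ(v − 1)/(k − 1) = 1·135/9 = 15.
b = vr/k = 136·15/10 = 204.
Fisher's inequality: b ≥ v ⇔ 204 ≥ 136? YES.

YES


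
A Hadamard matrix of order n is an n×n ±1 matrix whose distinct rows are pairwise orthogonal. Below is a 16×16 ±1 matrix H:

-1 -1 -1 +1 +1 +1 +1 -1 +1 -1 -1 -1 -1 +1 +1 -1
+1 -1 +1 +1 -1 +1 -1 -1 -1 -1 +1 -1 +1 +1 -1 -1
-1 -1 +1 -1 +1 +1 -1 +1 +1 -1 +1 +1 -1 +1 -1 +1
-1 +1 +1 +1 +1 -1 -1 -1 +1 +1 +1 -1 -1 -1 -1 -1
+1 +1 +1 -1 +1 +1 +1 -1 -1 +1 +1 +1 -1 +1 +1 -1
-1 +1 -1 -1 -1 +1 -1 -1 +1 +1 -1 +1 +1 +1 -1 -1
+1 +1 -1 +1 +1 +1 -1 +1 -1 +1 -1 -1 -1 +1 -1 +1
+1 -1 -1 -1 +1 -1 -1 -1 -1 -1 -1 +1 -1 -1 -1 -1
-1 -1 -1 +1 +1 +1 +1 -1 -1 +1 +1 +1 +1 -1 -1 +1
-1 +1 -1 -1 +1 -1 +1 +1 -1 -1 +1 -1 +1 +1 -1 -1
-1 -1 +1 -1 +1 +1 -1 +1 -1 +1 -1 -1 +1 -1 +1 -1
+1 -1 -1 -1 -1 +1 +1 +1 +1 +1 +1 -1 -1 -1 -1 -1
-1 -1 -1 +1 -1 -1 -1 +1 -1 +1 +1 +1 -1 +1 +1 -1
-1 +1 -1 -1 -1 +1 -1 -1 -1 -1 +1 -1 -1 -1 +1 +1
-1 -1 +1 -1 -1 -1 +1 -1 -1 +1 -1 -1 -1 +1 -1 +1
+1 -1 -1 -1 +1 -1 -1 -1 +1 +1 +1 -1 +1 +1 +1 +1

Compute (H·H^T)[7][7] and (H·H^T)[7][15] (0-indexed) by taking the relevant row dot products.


Row 7 of H: [1, -1, -1, -1, 1, -1, -1, -1, -1, -1, -1, 1, -1, -1, -1, -1].
Row 15 of H: [1, -1, -1, -1, 1, -1, -1, -1, 1, 1, 1, -1, 1, 1, 1, 1].
(H·H^T)[7][7] = Σ_j H[7][j]·H[7][j] = (1)² + (-1)² + (-1)² + (-1)² + (1)² + (-1)² + (-1)² + (-1)² + (-1)² + (-1)² + (-1)² + (1)² + (-1)² + (-1)² + (-1)² + (-1)² = 1 + 1 + 1 + 1 + 1 + 1 + 1 + 1 + 1 + 1 + 1 + 1 + 1 + 1 + 1 + 1 = 16.
(H·H^T)[7][15] = Σ_j H[7][j]·H[15][j] = (1)·(1) + (-1)·(-1) + (-1)·(-1) + (-1)·(-1) + (1)·(1) + (-1)·(-1) + (-1)·(-1) + (-1)·(-1) + (-1)·(1) + (-1)·(1) + (-1)·(1) + (1)·(-1) + (-1)·(1) + (-1)·(1) + (-1)·(1) + (-1)·(1) = 1 + 1 + 1 + 1 + 1 + 1 + 1 + 1 + -1 + -1 + -1 + -1 + -1 + -1 + -1 + -1 = 0.
So rows 7 and 15 are orthogonal; the diagonal entry equals n = 16.

(7,7) entry = 16; (7,15) entry = 0.


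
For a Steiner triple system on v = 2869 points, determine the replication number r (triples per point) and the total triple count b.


An STS(v) is a 2-(v, 3, 1) BIBD: block size k = 3, λ = 1.
Replication: r(k − 1) = λ(v − 1) ⇒ r·2 = 2869 − 1 = 2868 ⇒ r = 1434.
Block count: b = v(v − 1)/6 = 2869·2868/6 = 8228292/6 = 1371382.
(Check via bk = vr: 1371382·3 = 4114146 = 2869·1434 = 4114146 ✓.)

r = 1434, b = 1371382.


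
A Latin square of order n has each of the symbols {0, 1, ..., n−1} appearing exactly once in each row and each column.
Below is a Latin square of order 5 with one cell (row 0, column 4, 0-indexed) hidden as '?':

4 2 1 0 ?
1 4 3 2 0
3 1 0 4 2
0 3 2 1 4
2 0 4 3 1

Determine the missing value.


Row 0 contains symbols [0, 1, 2, 4] — missing [3].
Column 4 contains symbols [0, 1, 2, 4] — missing [3].
The missing symbol must appear in both missing sets; intersection = [3].
Therefore the hidden value is 3.

Missing value = 3.


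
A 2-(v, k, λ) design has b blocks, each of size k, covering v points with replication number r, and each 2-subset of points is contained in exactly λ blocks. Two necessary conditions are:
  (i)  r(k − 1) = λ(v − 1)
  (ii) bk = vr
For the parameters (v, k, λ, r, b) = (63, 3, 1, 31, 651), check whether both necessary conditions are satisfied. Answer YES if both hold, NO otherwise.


Condition (i): r(k − 1) = 31·2 = 62; λ(v − 1) = 1·62 = 62. Match? YES.
Condition (ii): bk = 651·3 = 1953; vr = 63·31 = 1953. Match? YES.
Both conditions hold? YES.

YES


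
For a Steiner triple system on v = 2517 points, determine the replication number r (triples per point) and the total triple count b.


An STS(v) is a 2-(v, 3, 1) BIBD: block size k = 3, λ = 1.
Replication: r(k − 1) = λ(v − 1) ⇒ r·2 = 2517 − 1 = 2516 ⇒ r = 1258.
Block count: b = v(v − 1)/6 = 2517·2516/6 = 6332772/6 = 1055462.
(Check via bk = vr: 1055462·3 = 3166386 = 2517·1258 = 3166386 ✓.)

r = 1258, b = 1055462.


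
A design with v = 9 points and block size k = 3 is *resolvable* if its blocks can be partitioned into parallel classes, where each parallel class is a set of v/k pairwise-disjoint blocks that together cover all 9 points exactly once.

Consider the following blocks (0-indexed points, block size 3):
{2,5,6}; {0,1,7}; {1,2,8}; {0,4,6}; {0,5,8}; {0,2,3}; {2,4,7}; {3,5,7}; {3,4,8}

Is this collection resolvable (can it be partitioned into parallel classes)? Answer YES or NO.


v = 9, block size k = 3, number of blocks = 9.
For resolvability, blocks must partition into parallel classes of size v/k = 3.
Total blocks must therefore be a multiple of 3: 9 = 3·3 + 0 ⇒ divisible ✓.
Consider block {0,5,8}. The only other block(s) in the collection disjoint from it are {2,4,7} — just 1 block(s). Any parallel class containing {0,5,8} would need 2 other blocks each disjoint from it, so no parallel class of size 3 can contain {0,5,8}.
Since every block must belong to some parallel class in a resolution, the collection cannot be partitioned into parallel classes.
Resolvable? NO.

NO
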